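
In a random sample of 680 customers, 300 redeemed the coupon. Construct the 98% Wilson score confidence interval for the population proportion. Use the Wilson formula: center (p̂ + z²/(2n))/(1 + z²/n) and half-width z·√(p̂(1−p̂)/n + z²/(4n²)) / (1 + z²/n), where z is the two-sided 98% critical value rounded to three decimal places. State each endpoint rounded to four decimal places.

(0.3975, 0.4858)

Here p̂ = 300/680 = 0.44118 and z = 2.326 (z² = 5.410276).
Denominator 1 + z²/n = 1 + 5.410276/680 = 1.007956.
Center = (0.44118 + 0.003978)/1.007956 = 0.44164.
Radicand: p̂(1−p̂)/n + z²/(4n²) = 0.000362559 + 0.000002925 = 0.000365484.
Half-width = z·√(radicand)/denom = 2.326·0.019118/1.007956 = 0.04412.
Interval: 0.44164 ± 0.04412 → (0.3975, 0.4858).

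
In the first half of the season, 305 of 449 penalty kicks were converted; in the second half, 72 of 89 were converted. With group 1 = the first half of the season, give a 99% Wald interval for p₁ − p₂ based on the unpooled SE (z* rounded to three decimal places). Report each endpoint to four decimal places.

p̂₁ = 0.67929, p̂₂ = 0.80899, so the observed difference is -0.12970.
SE = √(0.000485203 + 0.001736247) = √0.002221450 = 0.047132.
For 99% confidence, z* = 2.576. Margin = 2.576·0.047132 = 0.12141.
CI: -0.12970 ± 0.12141 = (-0.2511, -0.0083).

(-0.2511, -0.0083)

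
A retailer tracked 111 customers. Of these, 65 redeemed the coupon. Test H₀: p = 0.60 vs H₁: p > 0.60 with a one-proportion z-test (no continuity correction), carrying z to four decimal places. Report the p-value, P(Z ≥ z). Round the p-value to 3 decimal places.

The sample proportion is 65/111 = 0.58559.
Null standard error: √(0.60·0.40/111) = √0.002162162 = 0.046499.
z = (p̂ − p₀)/SE = (65/111 − 0.60)/0.046499 ≈ -0.3100.
From the standard normal, P(Z ≥ z) = 0.622.

p-value = 0.622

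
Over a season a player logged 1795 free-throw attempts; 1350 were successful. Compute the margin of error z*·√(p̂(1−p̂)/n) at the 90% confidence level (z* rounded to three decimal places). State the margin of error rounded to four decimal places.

The sample proportion is 1350/1795 = 0.75209.
SE(p̂) = √(0.75209·0.24791/1795) = 0.010192.
For 90% confidence, z* = 1.645.
Margin of error = z*·SE = 1.645 × 0.010192 = 0.0168.

ME = 0.0168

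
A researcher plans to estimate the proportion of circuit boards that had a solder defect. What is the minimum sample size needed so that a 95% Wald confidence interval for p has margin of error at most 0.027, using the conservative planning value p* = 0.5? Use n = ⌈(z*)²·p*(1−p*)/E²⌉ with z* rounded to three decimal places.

n = 1318

The 95% critical value is z* = 1.960.
p*(1−p*) = 0.50·0.50 = 0.2500.
Required n before rounding: 3.841600 × 0.2500 / 0.027² = 1317.421.
⌈1317.421⌉ = 1318.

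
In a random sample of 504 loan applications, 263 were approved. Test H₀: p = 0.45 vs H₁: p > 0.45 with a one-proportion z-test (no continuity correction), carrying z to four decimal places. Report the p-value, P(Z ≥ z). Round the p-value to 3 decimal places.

With x = 263 successes in n = 504, p̂ = 0.52183.
Under H₀, SE = √(p₀(1−p₀)/n) = √(0.45·0.55/504) = √0.000491071 = 0.022160.
Test statistic (full precision, shown to 4 dp): z = (263/504 − 0.45)/SE₀ ≈ 3.2412.
From the standard normal, P(Z ≥ z) = 0.001.

p-value = 0.001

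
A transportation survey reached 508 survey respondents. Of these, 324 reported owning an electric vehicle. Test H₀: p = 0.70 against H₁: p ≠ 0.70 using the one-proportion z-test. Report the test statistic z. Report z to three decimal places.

z = -3.059

p̂ = 324/508 = 0.63780.
Under H₀, SE = √(p₀(1−p₀)/n) = √(0.70·0.30/508) = √0.000413386 = 0.020332.
Test statistic: z = -0.06220/0.020332 = -3.059.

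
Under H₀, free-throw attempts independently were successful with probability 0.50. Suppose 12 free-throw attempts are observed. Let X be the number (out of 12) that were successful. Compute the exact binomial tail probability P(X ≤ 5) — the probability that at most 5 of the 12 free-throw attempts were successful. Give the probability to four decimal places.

X ~ Binomial(n=12, p=0.50).
P(X ≤ 5) = Σ_{j=0}^{5} C(12,j)·0.50^j·0.50^{12−j}.
= 0.000244 + 0.002930 + 0.016113 + 0.053711 + 0.120850 + 0.193359 = 0.3872.

P = 0.3872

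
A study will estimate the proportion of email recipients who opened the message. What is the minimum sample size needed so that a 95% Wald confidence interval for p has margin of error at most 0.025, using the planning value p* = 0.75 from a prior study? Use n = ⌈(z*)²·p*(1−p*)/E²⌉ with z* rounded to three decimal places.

n = 1153

The 95% critical value is z* = 1.960.
p*(1−p*) = 0.75·0.25 = 0.1875.
Required n before rounding: 3.841600 × 0.1875 / 0.025² = 1152.480.
Rounding up, n = 1153.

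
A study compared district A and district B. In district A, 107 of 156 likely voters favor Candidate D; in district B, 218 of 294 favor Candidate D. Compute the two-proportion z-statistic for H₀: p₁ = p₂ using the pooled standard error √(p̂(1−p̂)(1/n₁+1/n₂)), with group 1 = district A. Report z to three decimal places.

z = -1.253

Sample proportions: p̂₁ = 107/156 = 0.68590 and p̂₂ = 218/294 = 0.74150.
Pooling: p̂ = 325/450 = 0.72222.
Pooled SE = √[0.2006173·0.00981162] ≈ 0.044366.
z = (p̂₁ − p̂₂)/SE = (0.68590 − 0.74150)/0.044366 = -0.05560/0.044366 = -1.253.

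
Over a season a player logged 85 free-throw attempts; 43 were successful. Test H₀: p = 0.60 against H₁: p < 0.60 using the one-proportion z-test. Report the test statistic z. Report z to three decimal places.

Sample proportion p̂ = 43/85 = 0.50588.
SE₀ = √(0.60·0.40/85) = 0.053137.
z = (p̂ − p₀)/SE = (0.50588 − 0.60)/0.053137 = -1.771.

z = -1.771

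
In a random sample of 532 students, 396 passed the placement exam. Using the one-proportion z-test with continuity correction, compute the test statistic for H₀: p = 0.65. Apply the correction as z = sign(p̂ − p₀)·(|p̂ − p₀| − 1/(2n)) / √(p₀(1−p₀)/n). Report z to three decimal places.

z = 4.518

The sample proportion is 396/532 = 0.74436. p̂ − p₀ = 0.094361.
1/(2n) = 0.000940.
Corrected numerator: |0.094361| − 0.000940 = 0.093421.
SE₀ = √(0.65·0.35/532) = 0.020679.
z = (+)0.093421/0.020679 = 4.518.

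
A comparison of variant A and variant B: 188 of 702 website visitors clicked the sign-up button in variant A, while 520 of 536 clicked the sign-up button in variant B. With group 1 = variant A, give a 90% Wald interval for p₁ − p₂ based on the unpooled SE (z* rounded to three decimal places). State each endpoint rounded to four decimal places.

(-0.7324, -0.6723)

p̂₁ = 188/702 = 0.26781, p̂₂ = 520/536 = 0.97015; p̂₁ − p̂₂ = -0.70234.
SE = √(0.000279325 + 0.000054029) = √0.000333354 = 0.018258.
z* = 1.645 at the 90% level. Margin = 1.645·0.018258 = 0.03003.
Interval: -0.70234 ± 0.03003 → (-0.7324, -0.6723).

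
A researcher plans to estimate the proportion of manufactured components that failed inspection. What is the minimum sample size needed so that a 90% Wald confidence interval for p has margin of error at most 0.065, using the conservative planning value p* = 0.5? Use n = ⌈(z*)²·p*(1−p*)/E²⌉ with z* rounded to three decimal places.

For 90% confidence, z* = 1.645.
p*(1−p*) = 0.50·0.50 = 0.2500.
(z*)²·p*(1−p*)/E² = 2.706025·0.2500/0.004225 = 160.120.
⌈160.120⌉ = 161.

n = 161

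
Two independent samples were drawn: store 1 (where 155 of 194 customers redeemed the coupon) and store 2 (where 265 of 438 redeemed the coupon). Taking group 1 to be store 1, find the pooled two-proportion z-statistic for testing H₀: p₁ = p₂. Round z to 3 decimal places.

Sample proportions: p̂₁ = 155/194 = 0.79897 and p̂₂ = 265/438 = 0.60502.
Pooled p̂ = (155+265)/(194+438) = 420/632 = 0.66456.
Pooled SE = √[0.2229210·0.00743774] ≈ 0.040719.
z = (p̂₁ − p̂₂)/SE = (0.79897 − 0.60502)/0.040719 = 0.19395/0.040719 = 4.763.

z = 4.763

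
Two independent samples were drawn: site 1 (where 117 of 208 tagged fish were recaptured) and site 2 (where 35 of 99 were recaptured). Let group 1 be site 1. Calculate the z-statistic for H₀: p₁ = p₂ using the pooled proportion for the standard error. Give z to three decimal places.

Sample proportions: p̂₁ = 117/208 = 0.56250 and p̂₂ = 35/99 = 0.35354.
Pooling: p̂ = 152/307 = 0.49511.
Pooled SE = √[0.2499761·0.01490870] ≈ 0.061048.
z = 0.20896/0.061048 = 3.423.

z = 3.423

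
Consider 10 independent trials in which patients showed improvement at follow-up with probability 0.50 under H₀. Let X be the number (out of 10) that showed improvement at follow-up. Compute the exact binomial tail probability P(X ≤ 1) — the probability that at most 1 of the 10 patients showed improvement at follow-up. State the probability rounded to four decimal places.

X ~ Binomial(n=10, p=0.50).
P(X ≤ 1) = C(10,0)·0.50^0·0.50^10 + C(10,1)·0.50^1·0.50^9.
= 0.000977 + 0.009766 = 0.0107.

P = 0.0107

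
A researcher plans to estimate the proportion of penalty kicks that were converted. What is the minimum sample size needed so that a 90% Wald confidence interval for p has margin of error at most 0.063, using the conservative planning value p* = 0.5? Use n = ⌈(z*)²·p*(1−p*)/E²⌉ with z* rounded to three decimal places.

n = 171

z* = 1.645 at the 90% level.
p*(1−p*) = 0.50·0.50 = 0.2500.
Required n before rounding: 2.706025 × 0.2500 / 0.063² = 170.448.
⌈170.448⌉ = 171.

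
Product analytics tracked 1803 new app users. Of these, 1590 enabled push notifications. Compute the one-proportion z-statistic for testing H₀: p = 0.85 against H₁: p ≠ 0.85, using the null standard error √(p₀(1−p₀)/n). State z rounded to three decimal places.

Sample proportion p̂ = 1590/1803 = 0.88186.
Null standard error: √(0.85·0.15/1803) = √0.000070715 = 0.008409.
z = (p̂ − p₀)/SE = (0.88186 − 0.85)/0.008409 = 3.789.

z = 3.789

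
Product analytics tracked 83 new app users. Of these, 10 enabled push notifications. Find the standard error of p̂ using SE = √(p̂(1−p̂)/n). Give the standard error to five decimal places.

Sample proportion p̂ = 10/83 = 0.12048.
p̂(1−p̂) = 0.105965.
SE = √(0.105965/83) = √0.001276687 = 0.03573.

SE = 0.03573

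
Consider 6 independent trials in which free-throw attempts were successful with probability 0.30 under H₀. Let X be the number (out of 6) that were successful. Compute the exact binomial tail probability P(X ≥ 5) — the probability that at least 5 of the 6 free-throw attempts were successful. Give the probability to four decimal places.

X is binomial with n = 6 and p = 0.30.
P(X ≥ 5) = C(6,5)·0.30^5·0.70^1 + C(6,6)·0.30^6·0.70^0.
= 0.010206 + 0.000729 = 0.0109.

P = 0.0109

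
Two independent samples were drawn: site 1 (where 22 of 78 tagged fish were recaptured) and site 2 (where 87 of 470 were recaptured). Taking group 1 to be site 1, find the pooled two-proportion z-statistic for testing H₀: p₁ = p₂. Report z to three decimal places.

Sample proportions: p̂₁ = 22/78 = 0.28205 and p̂₂ = 87/470 = 0.18511.
Pooling: p̂ = 109/548 = 0.19891.
SE = √[p̂(1−p̂)(1/n₁+1/n₂)] = √[0.19891·0.80109·(1/78+1/470)] ≈ 0.048804.
z = 0.09694/0.048804 = 1.986.

z = 1.986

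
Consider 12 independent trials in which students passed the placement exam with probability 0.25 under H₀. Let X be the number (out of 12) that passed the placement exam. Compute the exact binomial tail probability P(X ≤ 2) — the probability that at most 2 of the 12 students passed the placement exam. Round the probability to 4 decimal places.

P = 0.3907

X is binomial with n = 12 and p = 0.25.
P(X ≤ 2) = C(12,0)·0.25^0·0.75^12 + C(12,1)·0.25^1·0.75^11 + C(12,2)·0.25^2·0.75^10.
= 0.031676 + 0.126705 + 0.232293 = 0.3907.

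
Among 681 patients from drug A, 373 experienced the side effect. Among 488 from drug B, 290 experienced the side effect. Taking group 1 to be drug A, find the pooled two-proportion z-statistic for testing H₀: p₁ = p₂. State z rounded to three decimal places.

p̂₁ = 373/681 = 0.54772, p̂₂ = 290/488 = 0.59426.
Pooled p̂ = (373+290)/(681+488) = 663/1169 = 0.56715.
SE = √[p̂(1−p̂)(1/n₁+1/n₂)] = √[0.56715·0.43285·(1/681+1/488)] ≈ 0.029386.
z = (p̂₁ − p̂₂)/SE = (0.54772 − 0.59426)/0.029386 = -0.04654/0.029386 = -1.584.

z = -1.584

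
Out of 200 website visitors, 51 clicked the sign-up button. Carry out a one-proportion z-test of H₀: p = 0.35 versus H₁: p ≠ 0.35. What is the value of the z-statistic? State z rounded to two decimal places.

z = -2.82

The sample proportion is 51/200 = 0.25500.
Under H₀, SE = √(p₀(1−p₀)/n) = √(0.35·0.65/200) = √0.001137500 = 0.033727.
Test statistic: z = -0.09500/0.033727 = -2.82.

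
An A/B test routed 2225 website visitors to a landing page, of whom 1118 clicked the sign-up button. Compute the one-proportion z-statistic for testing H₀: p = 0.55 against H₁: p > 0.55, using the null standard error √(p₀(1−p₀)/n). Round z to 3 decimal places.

z = -4.506

With x = 1118 successes in n = 2225, p̂ = 0.50247.
Under H₀, SE = √(p₀(1−p₀)/n) = √(0.55·0.45/2225) = √0.000111236 = 0.010547.
z = (0.50247 − 0.55)/0.010547 = -0.04753/0.010547 = -4.506.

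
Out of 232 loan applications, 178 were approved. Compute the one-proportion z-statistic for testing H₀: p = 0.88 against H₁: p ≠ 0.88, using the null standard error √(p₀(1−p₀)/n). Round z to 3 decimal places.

With x = 178 successes in n = 232, p̂ = 0.76724.
SE₀ = √(0.88·0.12/232) = 0.021335.
Test statistic: z = -0.11276/0.021335 = -5.285.

z = -5.285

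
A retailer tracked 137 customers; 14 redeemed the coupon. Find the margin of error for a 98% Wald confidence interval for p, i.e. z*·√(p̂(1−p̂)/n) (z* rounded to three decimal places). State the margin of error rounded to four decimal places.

ME = 0.0602

The sample proportion is 14/137 = 0.10219.
Standard error of p̂: √(0.091747/137) = √0.000669686 = 0.025878.
The 98% critical value is z* = 2.326.
Margin of error = z*·SE = 2.326 × 0.025878 = 0.0602.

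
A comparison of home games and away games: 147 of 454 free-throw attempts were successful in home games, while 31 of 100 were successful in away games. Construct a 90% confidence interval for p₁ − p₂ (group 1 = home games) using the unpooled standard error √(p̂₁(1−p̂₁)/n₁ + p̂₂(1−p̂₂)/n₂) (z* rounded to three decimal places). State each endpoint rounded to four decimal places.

(-0.0704, 0.0980)

p̂₁ = 147/454 = 0.32379, p̂₂ = 31/100 = 0.31000; p̂₁ − p̂₂ = 0.01379.
SE = √(0.000482268 + 0.002139000) = √0.002621268 = 0.051198.
The 90% critical value is z* = 1.645. Margin of error = 0.08422.
Interval: 0.01379 ± 0.08422 → (-0.0704, 0.0980).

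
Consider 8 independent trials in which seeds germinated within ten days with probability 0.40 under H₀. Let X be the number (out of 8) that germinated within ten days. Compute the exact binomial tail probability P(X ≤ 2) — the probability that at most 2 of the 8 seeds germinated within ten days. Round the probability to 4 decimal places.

P = 0.3154

X ~ Binomial(n=8, p=0.40).
P(X ≤ 2) = C(8,0)·0.40^0·0.60^8 + C(8,1)·0.40^1·0.60^7 + C(8,2)·0.40^2·0.60^6.
= 0.016796 + 0.089580 + 0.209019 = 0.3154.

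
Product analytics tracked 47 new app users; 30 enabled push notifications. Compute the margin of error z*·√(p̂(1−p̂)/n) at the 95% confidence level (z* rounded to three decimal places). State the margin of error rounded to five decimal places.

With x = 30 successes in n = 47, p̂ = 0.63830.
SE(p̂) = √(0.63830·0.36170/47) = 0.070087.
The 95% critical value is z* = 1.960.
So ME = 0.13737.

ME = 0.13737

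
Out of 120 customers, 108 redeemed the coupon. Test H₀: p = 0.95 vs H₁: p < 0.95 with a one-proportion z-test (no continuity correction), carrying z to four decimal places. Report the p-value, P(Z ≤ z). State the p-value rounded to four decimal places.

p̂ = 108/120 = 0.90000.
SE₀ = √(0.95·0.05/120) = 0.019896.
z = (p̂ − p₀)/SE = (108/120 − 0.95)/0.019896 ≈ -2.5131.
From the standard normal, P(Z ≤ z) = 0.0060.

p-value = 0.0060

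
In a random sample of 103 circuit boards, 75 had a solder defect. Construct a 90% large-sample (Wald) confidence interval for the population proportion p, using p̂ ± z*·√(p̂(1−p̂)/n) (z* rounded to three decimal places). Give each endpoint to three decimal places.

p̂ = 75/103 = 0.72816.
SE = √(p̂(1−p̂)/n) = √(0.197945/103) = 0.043838.
z* = 1.645 at the 90% level.
Margin of error: 1.645 × 0.043838 = 0.07211.
CI: 0.72816 ± 0.07211 = (0.656, 0.800).

(0.656, 0.800)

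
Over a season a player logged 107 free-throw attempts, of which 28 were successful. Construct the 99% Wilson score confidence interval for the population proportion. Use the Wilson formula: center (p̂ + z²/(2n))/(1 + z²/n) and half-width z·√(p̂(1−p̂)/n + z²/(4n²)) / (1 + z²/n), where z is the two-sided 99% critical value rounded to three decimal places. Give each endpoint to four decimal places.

Here p̂ = 28/107 = 0.26168 and z = 2.576 (z² = 6.635776).
1 + z²/n = 1.062017.
Center = (0.26168 + 0.031008)/1.062017 = 0.27560.
Radicand: p̂(1−p̂)/n + z²/(4n²) = 0.001805651 + 0.000144899 = 0.001950550.
Half-width = z·√(radicand)/denom = 2.576·0.044165/1.062017 = 0.10713.
CI: 0.27560 ± 0.10713 = (0.1685, 0.3827).

(0.1685, 0.3827)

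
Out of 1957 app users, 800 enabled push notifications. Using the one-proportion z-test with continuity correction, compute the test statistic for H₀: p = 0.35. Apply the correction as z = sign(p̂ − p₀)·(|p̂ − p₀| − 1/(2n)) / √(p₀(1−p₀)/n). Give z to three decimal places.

z = 5.429

With x = 800 successes in n = 1957, p̂ = 0.40879. p̂ − p₀ = 0.058789.
1/(2n) = 0.000255.
Corrected numerator: |0.058789| − 0.000255 = 0.058534.
Null standard error: √(0.35·0.65/1957) = √0.000116249 = 0.010782.
z = (+)0.058534/0.010782 = 5.429.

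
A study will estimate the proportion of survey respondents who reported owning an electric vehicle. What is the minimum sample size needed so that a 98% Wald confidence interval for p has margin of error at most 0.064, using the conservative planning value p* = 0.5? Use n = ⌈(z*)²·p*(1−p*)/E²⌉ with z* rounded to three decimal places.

n = 331

The 98% critical value is z* = 2.326.
p*(1−p*) = 0.2500.
Required n before rounding: 5.410276 × 0.2500 / 0.064² = 330.217.
⌈330.217⌉ = 331.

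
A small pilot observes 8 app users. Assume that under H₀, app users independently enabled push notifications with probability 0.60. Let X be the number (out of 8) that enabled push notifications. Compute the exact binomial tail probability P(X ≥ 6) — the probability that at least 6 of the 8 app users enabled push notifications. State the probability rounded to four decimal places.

X is binomial with n = 8 and p = 0.60.
P(X ≥ 6) = C(8,6)·0.60^6·0.40^2 + C(8,7)·0.60^7·0.40^1 + C(8,8)·0.60^8·0.40^0.
= 0.209019 + 0.089580 + 0.016796 = 0.3154.

P = 0.3154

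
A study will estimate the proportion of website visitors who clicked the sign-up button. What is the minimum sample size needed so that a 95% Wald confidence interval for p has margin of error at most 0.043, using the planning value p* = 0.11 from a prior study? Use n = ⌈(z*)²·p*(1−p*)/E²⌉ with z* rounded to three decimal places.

z* = 1.960 at the 95% level.
p*(1−p*) = 0.11·0.89 = 0.0979.
(z*)²·p*(1−p*)/E² = 3.841600·0.0979/0.001849 = 203.403.
Rounding up, n = 204.

n = 204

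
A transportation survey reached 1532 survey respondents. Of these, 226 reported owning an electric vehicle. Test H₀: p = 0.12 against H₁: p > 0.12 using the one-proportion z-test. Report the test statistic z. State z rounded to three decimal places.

Sample proportion p̂ = 226/1532 = 0.14752.
Null standard error: √(0.12·0.88/1532) = √0.000068930 = 0.008302.
z = (0.14752 − 0.12)/0.008302 = 0.02752/0.008302 = 3.315.

z = 3.315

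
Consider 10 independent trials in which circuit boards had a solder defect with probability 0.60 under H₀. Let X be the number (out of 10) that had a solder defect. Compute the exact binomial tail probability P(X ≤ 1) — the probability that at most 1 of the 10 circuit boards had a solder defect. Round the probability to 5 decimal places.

X ~ Binomial(n=10, p=0.60).
P(X ≤ 1) = C(10,0)·0.60^0·0.40^10 + C(10,1)·0.60^1·0.40^9.
= 0.000105 + 0.001573 = 0.00168.

P = 0.00168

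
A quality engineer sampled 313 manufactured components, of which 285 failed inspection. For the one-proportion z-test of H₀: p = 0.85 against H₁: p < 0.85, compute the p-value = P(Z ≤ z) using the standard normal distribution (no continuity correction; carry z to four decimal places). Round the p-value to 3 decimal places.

With x = 285 successes in n = 313, p̂ = 0.91054.
Null standard error: √(0.85·0.15/313) = √0.000407348 = 0.020183.
Test statistic (full precision, shown to 4 dp): z = (285/313 − 0.85)/SE₀ ≈ 2.9997.
p-value = P(Z ≤ z) with z = 2.9997 → 0.999.

p-value = 0.999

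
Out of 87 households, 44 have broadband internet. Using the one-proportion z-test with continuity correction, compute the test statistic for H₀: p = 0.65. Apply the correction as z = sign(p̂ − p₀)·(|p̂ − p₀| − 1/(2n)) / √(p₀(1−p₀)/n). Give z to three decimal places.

z = -2.709

p̂ = 44/87 = 0.50575. p̂ − p₀ = -0.144253.
Continuity correction 1/(2n) = 1/174 = 0.005747.
Corrected numerator: |-0.144253| − 0.005747 = 0.138506.
Under H₀, SE = √(p₀(1−p₀)/n) = √(0.65·0.35/87) = √0.002614943 = 0.051137.
z = (−)0.138506/0.051137 = -2.709.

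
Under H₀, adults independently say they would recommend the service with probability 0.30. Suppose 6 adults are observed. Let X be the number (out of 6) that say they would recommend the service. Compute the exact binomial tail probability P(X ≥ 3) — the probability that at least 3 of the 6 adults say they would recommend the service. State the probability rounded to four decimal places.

X ~ Binomial(n=6, p=0.30).
P(X ≥ 3) = C(6,3)·0.30^3·0.70^3 + C(6,4)·0.30^4·0.70^2 + C(6,5)·0.30^5·0.70^1 + C(6,6)·0.30^6·0.70^0.
= 0.185220 + 0.059535 + 0.010206 + 0.000729 = 0.2557.

P = 0.2557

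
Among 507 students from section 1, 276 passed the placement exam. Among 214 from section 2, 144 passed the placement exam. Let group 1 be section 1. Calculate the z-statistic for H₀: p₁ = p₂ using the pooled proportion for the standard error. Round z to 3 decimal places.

Sample proportions: p̂₁ = 276/507 = 0.54438 and p̂₂ = 144/214 = 0.67290.
Pooled p̂ = (276+144)/(507+214) = 420/721 = 0.58252.
Pooled SE = √[0.2431897·0.00664528] ≈ 0.040200.
z = (p̂₁ − p̂₂)/SE = (0.54438 − 0.67290)/0.040200 = -0.12852/0.040200 = -3.197.

z = -3.197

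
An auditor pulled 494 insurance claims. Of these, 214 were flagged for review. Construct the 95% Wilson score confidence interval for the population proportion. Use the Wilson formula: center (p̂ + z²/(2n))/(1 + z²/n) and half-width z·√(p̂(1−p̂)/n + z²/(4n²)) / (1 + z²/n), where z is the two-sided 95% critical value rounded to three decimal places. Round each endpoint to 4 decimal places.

p̂ = 214/494 = 0.43320; z = 1.960, so z² = 3.841600.
Denominator 1 + z²/n = 1 + 3.841600/494 = 1.007777.
Center = (0.43320 + 0.003888)/1.007777 = 0.43371.
Radicand: p̂(1−p̂)/n + z²/(4n²) = 0.000497040 + 0.000003935 = 0.000500975.
Half-width = z·√(radicand)/denom = 1.960·0.022382/1.007777 = 0.04353.
Interval: 0.43371 ± 0.04353 → (0.3902, 0.4772).

(0.3902, 0.4772)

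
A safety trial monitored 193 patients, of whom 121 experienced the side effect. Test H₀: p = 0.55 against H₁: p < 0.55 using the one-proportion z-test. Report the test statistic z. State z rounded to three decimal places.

z = 2.149

The sample proportion is 121/193 = 0.62694.
SE₀ = √(0.55·0.45/193) = 0.035810.
z = (0.62694 − 0.55)/0.035810 = 0.07694/0.035810 = 2.149.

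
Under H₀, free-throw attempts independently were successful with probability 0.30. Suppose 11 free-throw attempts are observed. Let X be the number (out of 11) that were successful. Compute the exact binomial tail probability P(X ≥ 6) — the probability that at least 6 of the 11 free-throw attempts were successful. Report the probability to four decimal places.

X is binomial with n = 11 and p = 0.30.
P(X ≥ 6) = Σ_{j=6}^{11} C(11,j)·0.30^j·0.70^{11−j}.
= 0.056606 + 0.017328 + 0.003713 + 0.000530 + 0.000045 + 0.000002 = 0.0782.

P = 0.0782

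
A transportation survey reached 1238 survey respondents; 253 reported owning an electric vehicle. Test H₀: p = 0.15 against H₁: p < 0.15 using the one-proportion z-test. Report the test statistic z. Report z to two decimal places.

z = 5.36

The sample proportion is 253/1238 = 0.20436.
SE₀ = √(0.15·0.85/1238) = 0.010148.
z = (p̂ − p₀)/SE = (0.20436 − 0.15)/0.010148 = 5.36.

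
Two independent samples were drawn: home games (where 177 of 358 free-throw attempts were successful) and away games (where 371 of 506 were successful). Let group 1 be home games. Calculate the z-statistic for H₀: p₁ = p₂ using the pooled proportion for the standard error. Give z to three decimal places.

z = -7.179

p̂₁ = 177/358 = 0.49441, p̂₂ = 371/506 = 0.73320.
Pooling: p̂ = 548/864 = 0.63426.
Pooled SE = √[0.2319745·0.00476958] ≈ 0.033263.
z = -0.23879/0.033263 = -7.179.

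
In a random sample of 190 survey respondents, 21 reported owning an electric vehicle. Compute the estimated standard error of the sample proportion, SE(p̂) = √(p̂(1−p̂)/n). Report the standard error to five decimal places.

Sample proportion p̂ = 21/190 = 0.11053.
p̂(1−p̂) = 0.098313.
Dividing by n and taking the root: √0.000517437 = 0.02275.

SE = 0.02275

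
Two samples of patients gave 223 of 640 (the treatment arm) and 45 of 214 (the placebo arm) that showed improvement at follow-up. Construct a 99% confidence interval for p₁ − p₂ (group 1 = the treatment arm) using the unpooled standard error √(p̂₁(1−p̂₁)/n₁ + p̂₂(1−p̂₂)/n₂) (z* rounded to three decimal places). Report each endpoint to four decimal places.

p̂₁ = 0.34844, p̂₂ = 0.21028, so the observed difference is 0.13816.
Unpooled SE = √(p̂₁(1−p̂₁)/n₁ + p̂₂(1−p̂₂)/n₂) = √(0.000354733 + 0.000775993) = 0.033626.
z* = 2.576 at the 99% level. Margin = 2.576·0.033626 = 0.08662.
Interval: 0.13816 ± 0.08662 → (0.0515, 0.2248).

(0.0515, 0.2248)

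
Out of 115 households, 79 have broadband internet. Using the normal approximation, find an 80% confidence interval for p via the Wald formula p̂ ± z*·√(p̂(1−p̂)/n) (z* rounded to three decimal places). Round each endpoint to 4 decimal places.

(0.6315, 0.7424)

p̂ = 79/115 = 0.68696.
SE = √(p̂(1−p̂)/n) = √(0.215047/115) = 0.043243.
For 80% confidence, z* = 1.282.
Margin = 1.282·0.043243 = 0.05544.
CI: 0.68696 ± 0.05544 = (0.6315, 0.7424).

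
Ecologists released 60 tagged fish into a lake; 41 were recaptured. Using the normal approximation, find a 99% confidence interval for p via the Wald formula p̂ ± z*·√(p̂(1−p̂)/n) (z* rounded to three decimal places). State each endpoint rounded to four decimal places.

(0.5286, 0.8380)

With x = 41 successes in n = 60, p̂ = 0.68333.
Standard error of p̂: √(0.216389/60) = √0.003606481 = 0.060054.
The 99% critical value is z* = 2.576.
Margin of error: 2.576 × 0.060054 = 0.15470.
Interval: 0.68333 ± 0.15470 → (0.5286, 0.8380).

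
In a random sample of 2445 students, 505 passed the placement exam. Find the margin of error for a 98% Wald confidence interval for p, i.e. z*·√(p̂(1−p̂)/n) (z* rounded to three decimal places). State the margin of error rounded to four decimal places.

The sample proportion is 505/2445 = 0.20654.
Standard error of p̂: √(0.163884/2445) = √0.000067028 = 0.008187.
The 98% critical value is z* = 2.326.
So ME = 0.0190.

ME = 0.0190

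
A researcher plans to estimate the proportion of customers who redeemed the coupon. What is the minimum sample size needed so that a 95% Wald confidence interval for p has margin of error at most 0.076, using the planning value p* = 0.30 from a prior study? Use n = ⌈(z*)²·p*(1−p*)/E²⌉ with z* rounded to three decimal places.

The 95% critical value is z* = 1.960.
p*(1−p*) = 0.30·0.70 = 0.2100.
Required n before rounding: 3.841600 × 0.2100 / 0.076² = 139.670.
⌈139.670⌉ = 140.

n = 140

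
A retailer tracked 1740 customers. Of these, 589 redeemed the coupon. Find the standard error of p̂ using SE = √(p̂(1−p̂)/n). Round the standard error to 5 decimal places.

SE = 0.01134

Sample proportion p̂ = 589/1740 = 0.33851.
p̂(1−p̂) = 0.223921.
SE = √(0.223921/1740) = 0.01134.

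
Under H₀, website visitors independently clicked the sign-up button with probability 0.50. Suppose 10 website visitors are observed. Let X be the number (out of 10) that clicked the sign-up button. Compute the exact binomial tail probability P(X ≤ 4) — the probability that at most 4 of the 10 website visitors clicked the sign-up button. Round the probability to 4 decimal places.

P = 0.3770

X is binomial with n = 10 and p = 0.50.
P(X ≤ 4) = Σ_{j=0}^{4} C(10,j)·0.50^j·0.50^{10−j}.
= 0.000977 + 0.009766 + 0.043945 + 0.117188 + 0.205078 = 0.3770.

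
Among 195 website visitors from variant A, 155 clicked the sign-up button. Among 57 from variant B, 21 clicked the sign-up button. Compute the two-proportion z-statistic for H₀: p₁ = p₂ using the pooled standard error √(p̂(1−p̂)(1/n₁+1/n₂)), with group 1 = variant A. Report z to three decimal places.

p̂₁ = 155/195 = 0.79487, p̂₂ = 21/57 = 0.36842.
Pooled p̂ = (155+21)/(195+57) = 176/252 = 0.69841.
SE = √[p̂(1−p̂)(1/n₁+1/n₂)] = √[0.69841·0.30159·(1/195+1/57)] ≈ 0.069105.
z = (p̂₁ − p̂₂)/SE = (0.79487 − 0.36842)/0.069105 = 0.42645/0.069105 = 6.171.

z = 6.171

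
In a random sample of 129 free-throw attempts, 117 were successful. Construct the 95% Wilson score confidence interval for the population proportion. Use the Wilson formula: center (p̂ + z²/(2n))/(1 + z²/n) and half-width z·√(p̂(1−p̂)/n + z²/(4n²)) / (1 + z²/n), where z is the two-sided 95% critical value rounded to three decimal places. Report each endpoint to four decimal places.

Here p̂ = 117/129 = 0.90698 and z = 1.960 (z² = 3.841600).
Denominator 1 + z²/n = 1 + 3.841600/129 = 1.029780.
Adjusted center: (0.90698 + z²/(2n))/1.029780 = 0.89521.
Radicand: p̂(1−p̂)/n + z²/(4n²) = 0.000654030 + 0.000057713 = 0.000711743.
Half-width = z·√(radicand)/denom = 1.960·0.026679/1.029780 = 0.05078.
So the interval runs from 0.8444 to 0.9460.

(0.8444, 0.9460)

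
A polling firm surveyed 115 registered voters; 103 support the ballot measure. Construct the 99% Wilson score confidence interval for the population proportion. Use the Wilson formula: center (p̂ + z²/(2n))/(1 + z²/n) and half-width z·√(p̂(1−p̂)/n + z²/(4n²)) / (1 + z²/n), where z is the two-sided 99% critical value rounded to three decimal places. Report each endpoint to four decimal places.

Here p̂ = 103/115 = 0.89565 and z = 2.576 (z² = 6.635776).
Denominator 1 + z²/n = 1 + 6.635776/115 = 1.057702.
Adjusted center: (0.89565 + z²/(2n))/1.057702 = 0.87407.
Radicand: p̂(1−p̂)/n + z²/(4n²) = 0.000812690 + 0.000125440 = 0.000938130.
Half-width = 2.576·√0.000938130/1.057702 = 0.07460.
So the interval runs from 0.7995 to 0.9487.

(0.7995, 0.9487)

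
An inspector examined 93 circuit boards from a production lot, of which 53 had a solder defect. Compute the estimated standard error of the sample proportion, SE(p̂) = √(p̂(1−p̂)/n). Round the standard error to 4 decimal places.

SE = 0.0513

The sample proportion is 53/93 = 0.56989.
p̂(1−p̂) = 0.56989·0.43011 = 0.245115.
Dividing by n and taking the root: √0.002635645 = 0.0513.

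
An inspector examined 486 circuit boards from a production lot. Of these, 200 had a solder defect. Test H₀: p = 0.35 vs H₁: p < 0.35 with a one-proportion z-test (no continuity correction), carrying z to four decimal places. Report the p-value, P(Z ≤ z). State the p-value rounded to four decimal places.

p̂ = 200/486 = 0.41152.
SE₀ = √(0.35·0.65/486) = 0.021636.
Test statistic (full precision, shown to 4 dp): z = (200/486 − 0.35)/SE₀ ≈ 2.8436.
From the standard normal, P(Z ≤ z) = 0.9978.

p-value = 0.9978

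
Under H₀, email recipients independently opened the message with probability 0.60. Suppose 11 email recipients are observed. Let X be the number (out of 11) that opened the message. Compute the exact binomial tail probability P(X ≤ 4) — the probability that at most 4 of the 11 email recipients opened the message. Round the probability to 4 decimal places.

P = 0.0994

X is binomial with n = 11 and p = 0.60.
P(X ≤ 4) = Σ_{j=0}^{4} C(11,j)·0.60^j·0.40^{11−j}.
= 0.000042 + 0.000692 + 0.005190 + 0.023357 + 0.070071 = 0.0994.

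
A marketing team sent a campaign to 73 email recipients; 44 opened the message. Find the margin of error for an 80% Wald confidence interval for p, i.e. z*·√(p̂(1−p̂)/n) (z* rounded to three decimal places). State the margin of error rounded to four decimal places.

p̂ = 44/73 = 0.60274.
Standard error of p̂: √(0.239445/73) = √0.003280062 = 0.057272.
The 80% critical value is z* = 1.282.
Margin of error = z*·SE = 1.282 × 0.057272 = 0.0734.

ME = 0.0734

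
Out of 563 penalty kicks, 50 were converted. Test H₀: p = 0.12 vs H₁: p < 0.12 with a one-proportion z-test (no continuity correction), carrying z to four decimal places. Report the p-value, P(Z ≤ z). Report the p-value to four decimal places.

p-value = 0.0114

p̂ = 50/563 = 0.08881.
Null standard error: √(0.12·0.88/563) = √0.000187567 = 0.013695.
z = (p̂ − p₀)/SE = (50/563 − 0.12)/0.013695 ≈ -2.2774.
From the standard normal, P(Z ≤ z) = 0.0114.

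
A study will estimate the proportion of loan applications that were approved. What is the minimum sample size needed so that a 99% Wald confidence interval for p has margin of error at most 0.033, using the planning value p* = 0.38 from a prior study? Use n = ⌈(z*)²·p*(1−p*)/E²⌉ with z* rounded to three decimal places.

n = 1436

z* = 2.576 at the 99% level.
p*(1−p*) = 0.2356.
(z*)²·p*(1−p*)/E² = 6.635776·0.2356/0.001089 = 1435.619.
Rounding up, n = 1436.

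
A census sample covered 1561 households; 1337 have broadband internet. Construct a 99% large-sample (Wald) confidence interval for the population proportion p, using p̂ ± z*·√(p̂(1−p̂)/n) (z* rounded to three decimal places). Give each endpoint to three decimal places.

p̂ = 1337/1561 = 0.85650.
SE = √(p̂(1−p̂)/n) = √(0.122906/1561) = 0.008873.
The 99% critical value is z* = 2.576.
Margin of error: 2.576 × 0.008873 = 0.02286.
So the interval runs from 0.834 to 0.879.

(0.834, 0.879)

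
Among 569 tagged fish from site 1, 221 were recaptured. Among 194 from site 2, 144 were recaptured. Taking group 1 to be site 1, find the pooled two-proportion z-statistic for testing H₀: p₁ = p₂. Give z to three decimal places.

z = -8.521

Sample proportions: p̂₁ = 221/569 = 0.38840 and p̂₂ = 144/194 = 0.74227.
Pooled p̂ = (221+144)/(569+194) = 365/763 = 0.47837.
Pooled SE = √[0.2495324·0.00691211] ≈ 0.041531.
z = -0.35387/0.041531 = -8.521.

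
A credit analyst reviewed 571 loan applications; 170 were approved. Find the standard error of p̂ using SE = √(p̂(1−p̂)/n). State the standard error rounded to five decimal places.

SE = 0.01914

p̂ = 170/571 = 0.29772.
p̂(1−p̂) = 0.209083.
SE = √(0.209083/571) = √0.000366170 = 0.01914.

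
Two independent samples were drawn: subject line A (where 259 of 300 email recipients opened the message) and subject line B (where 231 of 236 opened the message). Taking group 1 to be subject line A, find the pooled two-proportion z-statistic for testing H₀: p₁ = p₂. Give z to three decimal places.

p̂₁ = 259/300 = 0.86333, p̂₂ = 231/236 = 0.97881.
Pooled p̂ = (259+231)/(300+236) = 490/536 = 0.91418.
Pooled SE = √[0.0784557·0.00757062] ≈ 0.024371.
z = -0.11548/0.024371 = -4.738.

z = -4.738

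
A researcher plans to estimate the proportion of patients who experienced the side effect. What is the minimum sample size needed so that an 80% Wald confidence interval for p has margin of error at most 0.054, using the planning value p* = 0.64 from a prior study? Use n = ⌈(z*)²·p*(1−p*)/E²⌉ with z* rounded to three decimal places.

n = 130

z* = 1.282 at the 80% level.
p*(1−p*) = 0.2304.
Required n before rounding: 1.643524 × 0.2304 / 0.054² = 129.859.
Rounding up, n = 130.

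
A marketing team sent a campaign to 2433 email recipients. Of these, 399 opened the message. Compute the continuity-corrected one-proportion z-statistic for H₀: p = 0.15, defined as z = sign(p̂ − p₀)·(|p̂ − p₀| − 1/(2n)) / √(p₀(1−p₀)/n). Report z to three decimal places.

With x = 399 successes in n = 2433, p̂ = 0.16400. p̂ − p₀ = 0.013995.
Continuity correction 1/(2n) = 1/4866 = 0.000206.
Corrected numerator: |0.013995| − 0.000206 = 0.013789.
Null standard error: √(0.15·0.85/2433) = √0.000052404 = 0.007239.
z = (+)0.013789/0.007239 = 1.905.

z = 1.905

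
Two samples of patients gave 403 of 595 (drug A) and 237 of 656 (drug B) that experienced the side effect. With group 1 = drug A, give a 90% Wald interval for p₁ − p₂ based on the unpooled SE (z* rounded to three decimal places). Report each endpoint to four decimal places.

p̂₁ = 0.67731, p̂₂ = 0.36128, so the observed difference is 0.31603.
SE = √(0.000367329 + 0.000351764) = √0.000719093 = 0.026816.
For 90% confidence, z* = 1.645. Margin = 1.645·0.026816 = 0.04411.
CI: 0.31603 ± 0.04411 = (0.2719, 0.3601).

(0.2719, 0.3601)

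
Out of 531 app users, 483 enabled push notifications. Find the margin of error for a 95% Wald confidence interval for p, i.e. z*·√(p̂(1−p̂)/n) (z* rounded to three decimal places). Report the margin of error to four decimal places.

p̂ = 483/531 = 0.90960.
SE(p̂) = √(0.90960·0.09040/531) = 0.012444.
z* = 1.960 at the 95% level.
ME = 1.960·0.012444 = 0.0244.

ME = 0.0244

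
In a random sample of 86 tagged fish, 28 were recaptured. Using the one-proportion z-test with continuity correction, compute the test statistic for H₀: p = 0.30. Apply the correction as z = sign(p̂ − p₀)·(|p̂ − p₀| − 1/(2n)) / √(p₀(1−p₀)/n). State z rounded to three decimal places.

z = 0.400

p̂ = 28/86 = 0.32558. p̂ − p₀ = 0.025581.
Continuity correction 1/(2n) = 1/172 = 0.005814.
Corrected numerator: |0.025581| − 0.005814 = 0.019767.
SE₀ = √(0.30·0.70/86) = 0.049415.
z = +0.019767/0.049415 = 0.400.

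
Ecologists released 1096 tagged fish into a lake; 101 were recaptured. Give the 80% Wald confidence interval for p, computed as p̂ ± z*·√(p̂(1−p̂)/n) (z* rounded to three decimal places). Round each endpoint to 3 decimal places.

The sample proportion is 101/1096 = 0.09215.
Standard error of p̂: √(0.083661/1096) = √0.000076333 = 0.008737.
The 80% critical value is z* = 1.282.
Margin of error: 1.282 × 0.008737 = 0.01120.
CI: 0.09215 ± 0.01120 = (0.081, 0.103).

(0.081, 0.103)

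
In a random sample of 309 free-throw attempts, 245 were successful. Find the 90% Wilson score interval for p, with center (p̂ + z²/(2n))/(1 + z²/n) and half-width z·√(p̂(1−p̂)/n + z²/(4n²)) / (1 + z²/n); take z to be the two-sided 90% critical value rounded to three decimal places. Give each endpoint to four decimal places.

(0.7525, 0.8282)

Here p̂ = 245/309 = 0.79288 and z = 1.645 (z² = 2.706025).
Denominator 1 + z²/n = 1 + 2.706025/309 = 1.008757.
Center = (0.79288 + 0.004379)/1.008757 = 0.79034.
Radicand: p̂(1−p̂)/n + z²/(4n²) = 0.000531460 + 0.000007085 = 0.000538545.
Half-width = 1.645·√0.000538545/1.008757 = 0.03784.
So the interval runs from 0.7525 to 0.8282.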